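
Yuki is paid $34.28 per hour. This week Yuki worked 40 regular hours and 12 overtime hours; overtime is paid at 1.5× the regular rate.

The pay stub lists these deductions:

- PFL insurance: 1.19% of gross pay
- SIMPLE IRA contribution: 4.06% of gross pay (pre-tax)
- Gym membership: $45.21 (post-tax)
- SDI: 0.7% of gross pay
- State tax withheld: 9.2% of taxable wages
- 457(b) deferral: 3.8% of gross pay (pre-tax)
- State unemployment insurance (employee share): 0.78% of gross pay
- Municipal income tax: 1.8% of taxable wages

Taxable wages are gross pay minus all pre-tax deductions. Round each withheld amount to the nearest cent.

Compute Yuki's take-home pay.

Regular pay: 40 × $34.28 = $1371.20
Overtime pay: 12 × $34.28 × 1.5 = $617.04
Gross pay = $1371.20 + $617.04 = $1988.24
SIMPLE IRA contribution: $1988.24 × 0.0406 = $80.72
457(b) deferral: $1988.24 × 0.038 = $75.55
Pre-tax total = $80.72 + $75.55 = $156.27
Taxable wages = $1988.24 − $156.27 = $1831.97
Municipal income tax: $1831.97 × 0.018 = $32.98
State tax withheld: $1831.97 × 0.092 = $168.54
PFL insurance: $1988.24 × 0.0119 = $23.66
State unemployment insurance (employee share): $1988.24 × 0.0078 = $15.51
SDI: $1988.24 × 0.007 = $13.92
Gym membership: $45.21
Total deductions = $80.72 + $75.55 + $32.98 + $168.54 + $23.66 + $15.51 + $13.92 + $45.21 = $456.09
Net pay = $1988.24 − $456.09 = $1532.15

$1532.15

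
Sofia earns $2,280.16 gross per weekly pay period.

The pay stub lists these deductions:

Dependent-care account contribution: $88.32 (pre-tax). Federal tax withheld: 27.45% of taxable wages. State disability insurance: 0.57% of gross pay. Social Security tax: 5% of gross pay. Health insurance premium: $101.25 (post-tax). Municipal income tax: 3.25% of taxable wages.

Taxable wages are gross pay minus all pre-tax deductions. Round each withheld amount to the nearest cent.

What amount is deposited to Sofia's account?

$1,290.69

Dependent-care account contribution: $88.32
Taxable wages = $2,280.16 − $88.32 = $2,191.84
Municipal income tax: $2,191.84 × 0.0325 = $71.23
Federal tax withheld: $2,191.84 × 0.2745 = $601.66
State disability insurance: $2,280.16 × 0.0057 = $13.00
Social Security tax: $2,280.16 × 0.05 = $114.01
Health insurance premium: $101.25
Total deductions = $88.32 + $71.23 + $601.66 + $13.00 + $114.01 + $101.25 = $989.47
Net pay = $2,280.16 − $989.47 = $1,290.69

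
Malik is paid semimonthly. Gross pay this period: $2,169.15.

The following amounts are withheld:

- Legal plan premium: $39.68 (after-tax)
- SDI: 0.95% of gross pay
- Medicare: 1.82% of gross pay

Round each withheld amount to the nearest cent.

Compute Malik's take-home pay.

SDI: $2,169.15 × 0.0095 = $20.61
Medicare: $2,169.15 × 0.0182 = $39.48
Legal plan premium: $39.68
Total deductions = $20.61 + $39.48 + $39.68 = $99.77
Net pay = $2,169.15 − $99.77 = $2,069.38

$2,069.38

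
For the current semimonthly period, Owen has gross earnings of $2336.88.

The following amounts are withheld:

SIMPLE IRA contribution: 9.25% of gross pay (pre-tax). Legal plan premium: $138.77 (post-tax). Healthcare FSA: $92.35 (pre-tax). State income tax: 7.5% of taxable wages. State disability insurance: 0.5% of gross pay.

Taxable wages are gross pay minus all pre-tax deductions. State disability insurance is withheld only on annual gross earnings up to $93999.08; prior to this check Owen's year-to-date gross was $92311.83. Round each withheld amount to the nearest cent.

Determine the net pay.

$1729.03

SIMPLE IRA contribution: $2336.88 × 0.0925 = $216.16
Healthcare FSA: $92.35
Pre-tax total = $216.16 + $92.35 = $308.51
Taxable wages = $2336.88 − $308.51 = $2028.37
State income tax: $2028.37 × 0.075 = $152.13
State disability insurance: only $93999.08 − $92311.83 = $1687.25 of this check is subject → $1687.25 × 0.005 = $8.44
Legal plan premium: $138.77
Total deductions = $216.16 + $92.35 + $152.13 + $8.44 + $138.77 = $607.85
Net pay = $2336.88 − $607.85 = $1729.03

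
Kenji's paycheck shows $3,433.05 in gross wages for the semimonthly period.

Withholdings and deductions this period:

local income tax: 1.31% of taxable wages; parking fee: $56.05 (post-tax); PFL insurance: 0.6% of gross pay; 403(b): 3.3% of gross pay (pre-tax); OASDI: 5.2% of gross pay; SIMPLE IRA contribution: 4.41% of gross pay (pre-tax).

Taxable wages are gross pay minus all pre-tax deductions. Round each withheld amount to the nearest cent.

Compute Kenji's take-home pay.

SIMPLE IRA contribution: $3,433.05 × 0.0441 = $151.40
403(b): $3,433.05 × 0.033 = $113.29
Pre-tax total = $151.40 + $113.29 = $264.69
Taxable wages = $3,433.05 − $264.69 = $3,168.36
Local income tax: $3,168.36 × 0.0131 = $41.51
PFL insurance: $3,433.05 × 0.006 = $20.60
OASDI: $3,433.05 × 0.052 = $178.52
Parking fee: $56.05
Total deductions = $151.40 + $113.29 + $41.51 + $20.60 + $178.52 + $56.05 = $561.37
Net pay = $3,433.05 − $561.37 = $2,871.68

$2,871.68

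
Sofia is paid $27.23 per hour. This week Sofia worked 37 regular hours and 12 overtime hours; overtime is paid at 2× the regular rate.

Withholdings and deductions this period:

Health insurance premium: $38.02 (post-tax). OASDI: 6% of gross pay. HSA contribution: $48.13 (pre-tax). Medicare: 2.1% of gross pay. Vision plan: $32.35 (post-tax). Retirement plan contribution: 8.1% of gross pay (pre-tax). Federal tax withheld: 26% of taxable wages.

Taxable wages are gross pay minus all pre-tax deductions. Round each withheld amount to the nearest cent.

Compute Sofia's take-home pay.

$889.08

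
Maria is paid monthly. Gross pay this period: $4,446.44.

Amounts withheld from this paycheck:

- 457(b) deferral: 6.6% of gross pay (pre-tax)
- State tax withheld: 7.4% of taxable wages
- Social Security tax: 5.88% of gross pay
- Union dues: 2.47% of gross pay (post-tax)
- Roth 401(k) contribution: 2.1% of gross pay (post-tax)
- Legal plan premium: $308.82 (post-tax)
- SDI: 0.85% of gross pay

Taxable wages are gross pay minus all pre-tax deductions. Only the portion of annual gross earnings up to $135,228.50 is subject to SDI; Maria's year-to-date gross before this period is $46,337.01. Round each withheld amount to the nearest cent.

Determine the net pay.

457(b) deferral: $4,446.44 × 0.066 = $293.47
Taxable wages = $4,446.44 − $293.47 = $4,152.97
State tax withheld: $4,152.97 × 0.074 = $307.32
Social Security tax: $4,446.44 × 0.0588 = $261.45
SDI: cap not yet reached, full $4,446.44 is subject → $4,446.44 × 0.0085 = $37.79
Legal plan premium: $308.82
Roth 401(k) contribution: $4,446.44 × 0.021 = $93.38
Union dues: $4,446.44 × 0.0247 = $109.83
Total deductions = $293.47 + $307.32 + $261.45 + $37.79 + $308.82 + $93.38 + $109.83 = $1,412.06
Net pay = $4,446.44 − $1,412.06 = $3,034.38

$3,034.38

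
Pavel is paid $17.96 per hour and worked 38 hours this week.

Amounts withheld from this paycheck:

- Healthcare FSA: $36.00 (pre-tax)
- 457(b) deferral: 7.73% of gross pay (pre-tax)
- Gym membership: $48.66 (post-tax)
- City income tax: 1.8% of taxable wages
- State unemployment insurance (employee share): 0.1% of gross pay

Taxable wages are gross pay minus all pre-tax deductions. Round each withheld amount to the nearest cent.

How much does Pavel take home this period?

$533.69

Gross pay: 38 × $17.96 = $682.48
Healthcare FSA: $36.00
457(b) deferral: $682.48 × 0.0773 = $52.76
Pre-tax total = $36.00 + $52.76 = $88.76
Taxable wages = $682.48 − $88.76 = $593.72
City income tax: $593.72 × 0.018 = $10.69
State unemployment insurance (employee share): $682.48 × 0.001 = $0.68
Gym membership: $48.66
Total deductions = $36.00 + $52.76 + $10.69 + $0.68 + $48.66 = $148.79
Net pay = $682.48 − $148.79 = $533.69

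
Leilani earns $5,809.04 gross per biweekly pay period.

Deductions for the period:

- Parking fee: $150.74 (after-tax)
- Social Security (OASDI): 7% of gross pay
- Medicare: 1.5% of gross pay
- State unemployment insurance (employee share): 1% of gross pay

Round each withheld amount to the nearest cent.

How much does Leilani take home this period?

$5,106.44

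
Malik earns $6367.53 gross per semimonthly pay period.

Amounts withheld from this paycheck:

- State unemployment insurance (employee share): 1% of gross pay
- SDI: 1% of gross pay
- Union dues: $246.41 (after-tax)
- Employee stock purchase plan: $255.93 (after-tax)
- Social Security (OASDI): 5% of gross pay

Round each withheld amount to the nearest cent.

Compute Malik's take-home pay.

SDI: $6367.53 × 0.01 = $63.68
Social Security (OASDI): $6367.53 × 0.05 = $318.38
State unemployment insurance (employee share): $6367.53 × 0.01 = $63.68
Employee stock purchase plan: $255.93
Union dues: $246.41
Total deductions = $63.68 + $318.38 + $63.68 + $255.93 + $246.41 = $948.08
Net pay = $6367.53 − $948.08 = $5419.45

$5419.45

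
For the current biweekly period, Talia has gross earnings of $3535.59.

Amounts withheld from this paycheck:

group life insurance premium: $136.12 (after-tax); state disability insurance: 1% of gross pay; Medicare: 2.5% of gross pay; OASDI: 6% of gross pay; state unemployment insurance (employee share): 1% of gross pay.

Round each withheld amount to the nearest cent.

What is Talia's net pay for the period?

State unemployment insurance (employee share): $3535.59 × 0.01 = $35.36
OASDI: $3535.59 × 0.06 = $212.14
State disability insurance: $3535.59 × 0.01 = $35.36
Medicare: $3535.59 × 0.025 = $88.39
Group life insurance premium: $136.12
Total deductions = $35.36 + $212.14 + $35.36 + $88.39 + $136.12 = $507.37
Net pay = $3535.59 − $507.37 = $3028.22

$3028.22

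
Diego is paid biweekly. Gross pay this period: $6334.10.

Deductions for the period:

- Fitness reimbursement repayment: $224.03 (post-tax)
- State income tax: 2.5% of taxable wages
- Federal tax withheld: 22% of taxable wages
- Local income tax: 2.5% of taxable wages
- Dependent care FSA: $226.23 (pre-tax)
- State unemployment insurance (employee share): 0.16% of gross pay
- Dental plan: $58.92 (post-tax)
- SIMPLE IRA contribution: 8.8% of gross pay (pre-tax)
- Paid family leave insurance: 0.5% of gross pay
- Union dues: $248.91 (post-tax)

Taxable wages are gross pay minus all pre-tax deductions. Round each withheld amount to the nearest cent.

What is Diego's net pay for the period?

$3478.19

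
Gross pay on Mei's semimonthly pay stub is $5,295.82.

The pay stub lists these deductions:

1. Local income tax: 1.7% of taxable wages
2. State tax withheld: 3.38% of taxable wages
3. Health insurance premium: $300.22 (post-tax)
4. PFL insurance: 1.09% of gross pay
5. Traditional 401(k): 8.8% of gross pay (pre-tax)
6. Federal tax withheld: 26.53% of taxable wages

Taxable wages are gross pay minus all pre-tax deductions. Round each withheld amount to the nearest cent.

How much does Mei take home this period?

Traditional 401(k): $5,295.82 × 0.088 = $466.03
Taxable wages = $5,295.82 − $466.03 = $4,829.79
Federal tax withheld: $4,829.79 × 0.2653 = $1,281.34
Local income tax: $4,829.79 × 0.017 = $82.11
State tax withheld: $4,829.79 × 0.0338 = $163.25
PFL insurance: $5,295.82 × 0.0109 = $57.72
Health insurance premium: $300.22
Total deductions = $466.03 + $1,281.34 + $82.11 + $163.25 + $57.72 + $300.22 = $2,350.67
Net pay = $5,295.82 − $2,350.67 = $2,945.15

$2,945.15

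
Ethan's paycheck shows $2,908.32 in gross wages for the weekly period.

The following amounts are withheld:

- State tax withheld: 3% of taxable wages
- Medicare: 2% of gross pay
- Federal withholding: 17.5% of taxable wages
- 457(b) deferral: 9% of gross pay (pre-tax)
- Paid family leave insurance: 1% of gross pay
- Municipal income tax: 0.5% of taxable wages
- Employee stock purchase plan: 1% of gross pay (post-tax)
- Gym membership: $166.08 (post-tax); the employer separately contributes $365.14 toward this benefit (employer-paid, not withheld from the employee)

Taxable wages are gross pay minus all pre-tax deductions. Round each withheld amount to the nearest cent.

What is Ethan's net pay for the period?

457(b) deferral: $2,908.32 × 0.09 = $261.75
Taxable wages = $2,908.32 − $261.75 = $2,646.57
Federal withholding: $2,646.57 × 0.175 = $463.15
Municipal income tax: $2,646.57 × 0.005 = $13.23
State tax withheld: $2,646.57 × 0.03 = $79.40
Medicare: $2,908.32 × 0.02 = $58.17
Paid family leave insurance: $2,908.32 × 0.01 = $29.08
Employee stock purchase plan: $2,908.32 × 0.01 = $29.08
Gym membership: $166.08
(Employer's $365.14 toward gym membership is not withheld from the employee.)
Total deductions = $261.75 + $463.15 + $13.23 + $79.40 + $58.17 + $29.08 + $29.08 + $166.08 = $1,099.94
Net pay = $2,908.32 − $1,099.94 = $1,808.38

$1,808.38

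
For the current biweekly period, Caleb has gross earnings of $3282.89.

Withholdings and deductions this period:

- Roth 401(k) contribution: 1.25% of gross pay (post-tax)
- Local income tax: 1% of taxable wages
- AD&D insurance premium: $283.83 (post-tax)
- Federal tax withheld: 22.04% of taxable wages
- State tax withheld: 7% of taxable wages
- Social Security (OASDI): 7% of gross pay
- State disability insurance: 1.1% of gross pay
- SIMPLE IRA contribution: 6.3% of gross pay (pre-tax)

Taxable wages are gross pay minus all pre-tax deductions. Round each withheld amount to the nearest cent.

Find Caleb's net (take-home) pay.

$1561.24

SIMPLE IRA contribution: $3282.89 × 0.063 = $206.82
Taxable wages = $3282.89 − $206.82 = $3076.07
State tax withheld: $3076.07 × 0.07 = $215.32
Federal tax withheld: $3076.07 × 0.2204 = $677.97
Local income tax: $3076.07 × 0.01 = $30.76
Social Security (OASDI): $3282.89 × 0.07 = $229.80
State disability insurance: $3282.89 × 0.011 = $36.11
Roth 401(k) contribution: $3282.89 × 0.0125 = $41.04
AD&D insurance premium: $283.83
Total deductions = $206.82 + $215.32 + $677.97 + $30.76 + $229.80 + $36.11 + $41.04 + $283.83 = $1721.65
Net pay = $3282.89 − $1721.65 = $1561.24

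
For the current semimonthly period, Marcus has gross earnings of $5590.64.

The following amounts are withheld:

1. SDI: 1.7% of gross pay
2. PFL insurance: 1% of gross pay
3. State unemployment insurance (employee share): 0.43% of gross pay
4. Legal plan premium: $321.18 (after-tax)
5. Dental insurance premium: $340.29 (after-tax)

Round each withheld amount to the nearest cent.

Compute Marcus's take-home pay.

$4754.18

PFL insurance: $5590.64 × 0.01 = $55.91
State unemployment insurance (employee share): $5590.64 × 0.0043 = $24.04
SDI: $5590.64 × 0.017 = $95.04
Dental insurance premium: $340.29
Legal plan premium: $321.18
Total deductions = $55.91 + $24.04 + $95.04 + $340.29 + $321.18 = $836.46
Net pay = $5590.64 − $836.46 = $4754.18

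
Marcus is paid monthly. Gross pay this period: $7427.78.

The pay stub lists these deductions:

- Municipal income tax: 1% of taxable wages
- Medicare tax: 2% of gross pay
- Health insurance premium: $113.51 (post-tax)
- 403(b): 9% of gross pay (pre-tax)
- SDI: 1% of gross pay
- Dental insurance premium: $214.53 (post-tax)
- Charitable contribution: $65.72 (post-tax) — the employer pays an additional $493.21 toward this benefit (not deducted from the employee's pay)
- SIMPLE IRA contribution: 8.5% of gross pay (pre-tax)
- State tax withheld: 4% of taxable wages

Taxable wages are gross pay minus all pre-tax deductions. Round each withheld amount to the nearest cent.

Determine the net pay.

$5204.92

SIMPLE IRA contribution: $7427.78 × 0.085 = $631.36
403(b): $7427.78 × 0.09 = $668.50
Pre-tax total = $631.36 + $668.50 = $1299.86
Taxable wages = $7427.78 − $1299.86 = $6127.92
State tax withheld: $6127.92 × 0.04 = $245.12
Municipal income tax: $6127.92 × 0.01 = $61.28
SDI: $7427.78 × 0.01 = $74.28
Medicare tax: $7427.78 × 0.02 = $148.56
Charitable contribution: $65.72
Health insurance premium: $113.51
Dental insurance premium: $214.53
(Employer's $493.21 toward charitable contribution is not withheld from the employee.)
Total deductions = $631.36 + $668.50 + $245.12 + $61.28 + $74.28 + $148.56 + $65.72 + $113.51 + $214.53 = $2222.86
Net pay = $7427.78 − $2222.86 = $5204.92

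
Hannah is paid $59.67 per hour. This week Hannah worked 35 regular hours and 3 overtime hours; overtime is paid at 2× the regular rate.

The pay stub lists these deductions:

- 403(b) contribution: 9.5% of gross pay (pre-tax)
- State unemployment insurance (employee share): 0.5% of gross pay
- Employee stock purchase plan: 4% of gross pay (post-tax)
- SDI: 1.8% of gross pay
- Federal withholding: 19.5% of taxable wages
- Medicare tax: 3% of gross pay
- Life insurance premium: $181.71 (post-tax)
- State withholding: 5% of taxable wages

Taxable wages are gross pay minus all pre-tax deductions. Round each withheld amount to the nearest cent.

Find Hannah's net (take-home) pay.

$1,262.39

Regular pay: 35 × $59.67 = $2,088.45
Overtime pay: 3 × $59.67 × 2 = $358.02
Gross pay = $2,088.45 + $358.02 = $2,446.47
403(b) contribution: $2,446.47 × 0.095 = $232.41
Taxable wages = $2,446.47 − $232.41 = $2,214.06
Federal withholding: $2,214.06 × 0.195 = $431.74
State withholding: $2,214.06 × 0.05 = $110.70
SDI: $2,446.47 × 0.018 = $44.04
Medicare tax: $2,446.47 × 0.03 = $73.39
State unemployment insurance (employee share): $2,446.47 × 0.005 = $12.23
Employee stock purchase plan: $2,446.47 × 0.04 = $97.86
Life insurance premium: $181.71
Total deductions = $232.41 + $431.74 + $110.70 + $44.04 + $73.39 + $12.23 + $97.86 + $181.71 = $1,184.08
Net pay = $2,446.47 − $1,184.08 = $1,262.39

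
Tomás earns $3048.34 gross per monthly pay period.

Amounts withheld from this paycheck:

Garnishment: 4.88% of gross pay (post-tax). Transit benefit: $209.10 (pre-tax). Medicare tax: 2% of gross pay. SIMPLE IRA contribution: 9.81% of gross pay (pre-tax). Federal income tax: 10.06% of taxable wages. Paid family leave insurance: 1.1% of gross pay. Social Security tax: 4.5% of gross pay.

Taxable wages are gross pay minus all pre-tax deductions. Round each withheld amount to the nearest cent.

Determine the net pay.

SIMPLE IRA contribution: $3048.34 × 0.0981 = $299.04
Transit benefit: $209.10
Pre-tax total = $299.04 + $209.10 = $508.14
Taxable wages = $3048.34 − $508.14 = $2540.20
Federal income tax: $2540.20 × 0.1006 = $255.54
Social Security tax: $3048.34 × 0.045 = $137.18
Paid family leave insurance: $3048.34 × 0.011 = $33.53
Medicare tax: $3048.34 × 0.02 = $60.97
Garnishment: $3048.34 × 0.0488 = $148.76
Total deductions = $299.04 + $209.10 + $255.54 + $137.18 + $33.53 + $60.97 + $148.76 = $1144.12
Net pay = $3048.34 − $1144.12 = $1904.22

$1904.22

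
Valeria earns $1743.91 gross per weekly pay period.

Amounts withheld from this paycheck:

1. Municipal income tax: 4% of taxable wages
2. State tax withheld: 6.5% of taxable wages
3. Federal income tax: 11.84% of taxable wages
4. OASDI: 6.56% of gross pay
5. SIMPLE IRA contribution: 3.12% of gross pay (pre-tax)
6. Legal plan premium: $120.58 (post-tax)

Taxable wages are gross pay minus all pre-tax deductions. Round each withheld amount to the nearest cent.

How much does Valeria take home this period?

SIMPLE IRA contribution: $1743.91 × 0.0312 = $54.41
Taxable wages = $1743.91 − $54.41 = $1689.50
Federal income tax: $1689.50 × 0.1184 = $200.04
Municipal income tax: $1689.50 × 0.04 = $67.58
State tax withheld: $1689.50 × 0.065 = $109.82
OASDI: $1743.91 × 0.0656 = $114.40
Legal plan premium: $120.58
Total deductions = $54.41 + $200.04 + $67.58 + $109.82 + $114.40 + $120.58 = $666.83
Net pay = $1743.91 − $666.83 = $1077.08

$1077.08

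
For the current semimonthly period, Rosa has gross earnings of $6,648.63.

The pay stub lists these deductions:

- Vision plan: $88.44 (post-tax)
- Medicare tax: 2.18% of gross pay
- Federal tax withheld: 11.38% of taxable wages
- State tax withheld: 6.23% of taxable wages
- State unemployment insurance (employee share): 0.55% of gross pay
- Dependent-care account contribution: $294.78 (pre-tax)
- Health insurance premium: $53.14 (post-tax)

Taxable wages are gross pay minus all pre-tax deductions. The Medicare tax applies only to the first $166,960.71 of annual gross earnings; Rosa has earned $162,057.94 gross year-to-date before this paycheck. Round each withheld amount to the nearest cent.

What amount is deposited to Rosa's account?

$4,949.91

Dependent-care account contribution: $294.78
Taxable wages = $6,648.63 − $294.78 = $6,353.85
State tax withheld: $6,353.85 × 0.0623 = $395.84
Federal tax withheld: $6,353.85 × 0.1138 = $723.07
State unemployment insurance (employee share): $6,648.63 × 0.0055 = $36.57
Medicare tax: only $166,960.71 − $162,057.94 = $4,902.77 of this check is subject → $4,902.77 × 0.0218 = $106.88
Vision plan: $88.44
Health insurance premium: $53.14
Total deductions = $294.78 + $395.84 + $723.07 + $36.57 + $106.88 + $88.44 + $53.14 = $1,698.72
Net pay = $6,648.63 − $1,698.72 = $4,949.91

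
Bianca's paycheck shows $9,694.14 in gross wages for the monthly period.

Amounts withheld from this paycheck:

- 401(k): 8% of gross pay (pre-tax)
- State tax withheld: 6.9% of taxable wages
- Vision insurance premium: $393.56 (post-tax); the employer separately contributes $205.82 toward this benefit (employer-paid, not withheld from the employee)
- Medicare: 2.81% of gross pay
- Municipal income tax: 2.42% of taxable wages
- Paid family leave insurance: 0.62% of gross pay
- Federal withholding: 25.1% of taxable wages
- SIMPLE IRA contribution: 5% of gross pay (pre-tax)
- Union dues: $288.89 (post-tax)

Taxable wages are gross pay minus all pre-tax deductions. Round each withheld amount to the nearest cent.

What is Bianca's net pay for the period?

401(k): $9,694.14 × 0.08 = $775.53
SIMPLE IRA contribution: $9,694.14 × 0.05 = $484.71
Pre-tax total = $775.53 + $484.71 = $1,260.24
Taxable wages = $9,694.14 − $1,260.24 = $8,433.90
Municipal income tax: $8,433.90 × 0.0242 = $204.10
State tax withheld: $8,433.90 × 0.069 = $581.94
Federal withholding: $8,433.90 × 0.251 = $2,116.91
Medicare: $9,694.14 × 0.0281 = $272.41
Paid family leave insurance: $9,694.14 × 0.0062 = $60.10
Union dues: $288.89
Vision insurance premium: $393.56
(Employer's $205.82 toward vision insurance premium is not withheld from the employee.)
Total deductions = $775.53 + $484.71 + $204.10 + $581.94 + $2,116.91 + $272.41 + $60.10 + $288.89 + $393.56 = $5,178.15
Net pay = $9,694.14 − $5,178.15 = $4,515.99

$4,515.99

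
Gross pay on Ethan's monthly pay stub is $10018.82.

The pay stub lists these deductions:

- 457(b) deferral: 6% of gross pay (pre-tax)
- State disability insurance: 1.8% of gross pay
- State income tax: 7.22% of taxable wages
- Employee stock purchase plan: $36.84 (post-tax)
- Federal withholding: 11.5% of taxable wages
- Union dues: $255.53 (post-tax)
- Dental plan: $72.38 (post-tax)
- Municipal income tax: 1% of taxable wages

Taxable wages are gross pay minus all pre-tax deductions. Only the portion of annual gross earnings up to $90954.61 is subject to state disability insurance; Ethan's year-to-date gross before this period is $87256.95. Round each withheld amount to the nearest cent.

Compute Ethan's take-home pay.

$7129.21

457(b) deferral: $10018.82 × 0.06 = $601.13
Taxable wages = $10018.82 − $601.13 = $9417.69
State income tax: $9417.69 × 0.0722 = $679.96
Federal withholding: $9417.69 × 0.115 = $1083.03
Municipal income tax: $9417.69 × 0.01 = $94.18
State disability insurance: only $90954.61 − $87256.95 = $3697.66 of this check is subject → $3697.66 × 0.018 = $66.56
Dental plan: $72.38
Union dues: $255.53
Employee stock purchase plan: $36.84
Total deductions = $601.13 + $679.96 + $1083.03 + $94.18 + $66.56 + $72.38 + $255.53 + $36.84 = $2889.61
Net pay = $10018.82 − $2889.61 = $7129.21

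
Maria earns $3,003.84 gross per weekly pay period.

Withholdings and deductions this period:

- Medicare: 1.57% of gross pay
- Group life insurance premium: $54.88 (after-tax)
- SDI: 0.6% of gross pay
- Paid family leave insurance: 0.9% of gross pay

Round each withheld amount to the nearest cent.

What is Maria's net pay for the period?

$2,856.75

Medicare: $3,003.84 × 0.0157 = $47.16
Paid family leave insurance: $3,003.84 × 0.009 = $27.03
SDI: $3,003.84 × 0.006 = $18.02
Group life insurance premium: $54.88
Total deductions = $47.16 + $27.03 + $18.02 + $54.88 = $147.09
Net pay = $3,003.84 − $147.09 = $2,856.75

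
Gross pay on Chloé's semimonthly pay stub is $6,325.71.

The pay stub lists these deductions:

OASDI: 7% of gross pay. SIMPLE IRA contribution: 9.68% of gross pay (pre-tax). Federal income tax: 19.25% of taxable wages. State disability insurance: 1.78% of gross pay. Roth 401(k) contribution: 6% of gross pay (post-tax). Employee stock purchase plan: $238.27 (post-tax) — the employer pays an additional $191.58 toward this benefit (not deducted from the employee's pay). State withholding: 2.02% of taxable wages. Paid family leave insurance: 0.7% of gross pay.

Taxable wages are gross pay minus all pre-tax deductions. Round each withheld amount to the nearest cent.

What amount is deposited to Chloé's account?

$3,280.65

SIMPLE IRA contribution: $6,325.71 × 0.0968 = $612.33
Taxable wages = $6,325.71 − $612.33 = $5,713.38
State withholding: $5,713.38 × 0.0202 = $115.41
Federal income tax: $5,713.38 × 0.1925 = $1,099.83
Paid family leave insurance: $6,325.71 × 0.007 = $44.28
OASDI: $6,325.71 × 0.07 = $442.80
State disability insurance: $6,325.71 × 0.0178 = $112.60
Roth 401(k) contribution: $6,325.71 × 0.06 = $379.54
Employee stock purchase plan: $238.27
(Employer's $191.58 toward employee stock purchase plan is not withheld from the employee.)
Total deductions = $612.33 + $115.41 + $1,099.83 + $44.28 + $442.80 + $112.60 + $379.54 + $238.27 = $3,045.06
Net pay = $6,325.71 − $3,045.06 = $3,280.65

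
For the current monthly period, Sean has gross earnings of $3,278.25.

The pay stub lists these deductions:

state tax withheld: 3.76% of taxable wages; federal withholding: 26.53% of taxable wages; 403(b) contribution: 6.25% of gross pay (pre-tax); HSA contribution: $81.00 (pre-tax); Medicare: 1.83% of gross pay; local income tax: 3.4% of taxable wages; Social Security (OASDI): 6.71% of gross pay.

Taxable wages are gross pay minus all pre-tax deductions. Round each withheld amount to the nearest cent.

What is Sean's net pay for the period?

$1,704.28

403(b) contribution: $3,278.25 × 0.0625 = $204.89
HSA contribution: $81.00
Pre-tax total = $204.89 + $81.00 = $285.89
Taxable wages = $3,278.25 − $285.89 = $2,992.36
Federal withholding: $2,992.36 × 0.2653 = $793.87
Local income tax: $2,992.36 × 0.034 = $101.74
State tax withheld: $2,992.36 × 0.0376 = $112.51
Social Security (OASDI): $3,278.25 × 0.0671 = $219.97
Medicare: $3,278.25 × 0.0183 = $59.99
Total deductions = $204.89 + $81.00 + $793.87 + $101.74 + $112.51 + $219.97 + $59.99 = $1,573.97
Net pay = $3,278.25 − $1,573.97 = $1,704.28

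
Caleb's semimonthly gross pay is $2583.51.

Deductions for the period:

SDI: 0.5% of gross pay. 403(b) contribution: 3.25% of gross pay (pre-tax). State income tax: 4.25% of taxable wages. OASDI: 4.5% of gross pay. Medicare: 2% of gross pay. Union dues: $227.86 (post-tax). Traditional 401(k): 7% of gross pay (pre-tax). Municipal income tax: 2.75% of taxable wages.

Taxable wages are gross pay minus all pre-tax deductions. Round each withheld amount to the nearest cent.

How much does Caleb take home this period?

403(b) contribution: $2583.51 × 0.0325 = $83.96
Traditional 401(k): $2583.51 × 0.07 = $180.85
Pre-tax total = $83.96 + $180.85 = $264.81
Taxable wages = $2583.51 − $264.81 = $2318.70
Municipal income tax: $2318.70 × 0.0275 = $63.76
State income tax: $2318.70 × 0.0425 = $98.54
OASDI: $2583.51 × 0.045 = $116.26
SDI: $2583.51 × 0.005 = $12.92
Medicare: $2583.51 × 0.02 = $51.67
Union dues: $227.86
Total deductions = $83.96 + $180.85 + $63.76 + $98.54 + $116.26 + $12.92 + $51.67 + $227.86 = $835.82
Net pay = $2583.51 − $835.82 = $1747.69

$1747.69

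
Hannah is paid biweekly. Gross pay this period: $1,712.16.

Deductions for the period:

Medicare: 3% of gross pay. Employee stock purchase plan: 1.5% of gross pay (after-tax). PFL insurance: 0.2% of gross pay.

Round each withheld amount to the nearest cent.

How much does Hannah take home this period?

PFL insurance: $1,712.16 × 0.002 = $3.42
Medicare: $1,712.16 × 0.03 = $51.36
Employee stock purchase plan: $1,712.16 × 0.015 = $25.68
Total deductions = $3.42 + $51.36 + $25.68 = $80.46
Net pay = $1,712.16 − $80.46 = $1,631.70

$1,631.70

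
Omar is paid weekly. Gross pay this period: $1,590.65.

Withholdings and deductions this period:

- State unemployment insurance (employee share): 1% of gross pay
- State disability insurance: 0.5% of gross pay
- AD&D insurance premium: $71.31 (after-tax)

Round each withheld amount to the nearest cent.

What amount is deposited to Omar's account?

$1,495.48

State disability insurance: $1,590.65 × 0.005 = $7.95
State unemployment insurance (employee share): $1,590.65 × 0.01 = $15.91
AD&D insurance premium: $71.31
Total deductions = $7.95 + $15.91 + $71.31 = $95.17
Net pay = $1,590.65 − $95.17 = $1,495.48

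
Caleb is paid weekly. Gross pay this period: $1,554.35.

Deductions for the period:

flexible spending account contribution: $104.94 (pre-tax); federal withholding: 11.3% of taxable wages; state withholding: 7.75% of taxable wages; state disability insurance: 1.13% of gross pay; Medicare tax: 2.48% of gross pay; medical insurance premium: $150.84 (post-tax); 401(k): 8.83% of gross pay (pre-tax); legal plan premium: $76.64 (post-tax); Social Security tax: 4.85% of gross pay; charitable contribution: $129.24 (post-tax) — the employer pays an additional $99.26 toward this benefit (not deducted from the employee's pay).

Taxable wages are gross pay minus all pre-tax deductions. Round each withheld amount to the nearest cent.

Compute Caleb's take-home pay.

401(k): $1,554.35 × 0.0883 = $137.25
Flexible spending account contribution: $104.94
Pre-tax total = $137.25 + $104.94 = $242.19
Taxable wages = $1,554.35 − $242.19 = $1,312.16
State withholding: $1,312.16 × 0.0775 = $101.69
Federal withholding: $1,312.16 × 0.113 = $148.27
Social Security tax: $1,554.35 × 0.0485 = $75.39
State disability insurance: $1,554.35 × 0.0113 = $17.56
Medicare tax: $1,554.35 × 0.0248 = $38.55
Medical insurance premium: $150.84
Charitable contribution: $129.24
Legal plan premium: $76.64
(Employer's $99.26 toward charitable contribution is not withheld from the employee.)
Total deductions = $137.25 + $104.94 + $101.69 + $148.27 + $75.39 + $17.56 + $38.55 + $150.84 + $129.24 + $76.64 = $980.37
Net pay = $1,554.35 − $980.37 = $573.98

$573.98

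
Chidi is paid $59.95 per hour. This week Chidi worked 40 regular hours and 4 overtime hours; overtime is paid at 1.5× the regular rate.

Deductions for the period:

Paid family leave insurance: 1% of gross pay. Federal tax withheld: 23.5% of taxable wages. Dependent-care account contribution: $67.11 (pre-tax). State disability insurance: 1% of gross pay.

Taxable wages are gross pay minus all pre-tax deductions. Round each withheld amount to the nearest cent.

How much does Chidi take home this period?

$2003.14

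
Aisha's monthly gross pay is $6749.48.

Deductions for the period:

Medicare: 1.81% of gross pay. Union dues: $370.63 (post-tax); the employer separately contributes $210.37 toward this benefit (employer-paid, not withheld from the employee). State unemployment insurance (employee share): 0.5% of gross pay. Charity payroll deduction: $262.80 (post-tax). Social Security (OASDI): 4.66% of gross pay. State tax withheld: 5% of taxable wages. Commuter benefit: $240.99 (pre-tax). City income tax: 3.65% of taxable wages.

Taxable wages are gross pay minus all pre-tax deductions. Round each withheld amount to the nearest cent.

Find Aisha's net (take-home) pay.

Commuter benefit: $240.99
Taxable wages = $6749.48 − $240.99 = $6508.49
State tax withheld: $6508.49 × 0.05 = $325.42
City income tax: $6508.49 × 0.0365 = $237.56
Social Security (OASDI): $6749.48 × 0.0466 = $314.53
Medicare: $6749.48 × 0.0181 = $122.17
State unemployment insurance (employee share): $6749.48 × 0.005 = $33.75
Union dues: $370.63
Charity payroll deduction: $262.80
(Employer's $210.37 toward union dues is not withheld from the employee.)
Total deductions = $240.99 + $325.42 + $237.56 + $314.53 + $122.17 + $33.75 + $370.63 + $262.80 = $1907.85
Net pay = $6749.48 − $1907.85 = $4841.63

$4841.63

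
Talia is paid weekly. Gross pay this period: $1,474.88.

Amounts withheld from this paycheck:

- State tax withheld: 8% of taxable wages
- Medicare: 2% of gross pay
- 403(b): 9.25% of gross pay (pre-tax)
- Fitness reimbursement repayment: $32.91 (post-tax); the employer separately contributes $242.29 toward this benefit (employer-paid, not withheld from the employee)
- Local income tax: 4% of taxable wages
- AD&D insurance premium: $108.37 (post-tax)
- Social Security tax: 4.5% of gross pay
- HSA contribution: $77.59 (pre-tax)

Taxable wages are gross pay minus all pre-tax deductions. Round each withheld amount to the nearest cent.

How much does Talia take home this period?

$872.41

HSA contribution: $77.59
403(b): $1,474.88 × 0.0925 = $136.43
Pre-tax total = $77.59 + $136.43 = $214.02
Taxable wages = $1,474.88 − $214.02 = $1,260.86
State tax withheld: $1,260.86 × 0.08 = $100.87
Local income tax: $1,260.86 × 0.04 = $50.43
Medicare: $1,474.88 × 0.02 = $29.50
Social Security tax: $1,474.88 × 0.045 = $66.37
Fitness reimbursement repayment: $32.91
AD&D insurance premium: $108.37
(Employer's $242.29 toward fitness reimbursement repayment is not withheld from the employee.)
Total deductions = $77.59 + $136.43 + $100.87 + $50.43 + $29.50 + $66.37 + $32.91 + $108.37 = $602.47
Net pay = $1,474.88 − $602.47 = $872.41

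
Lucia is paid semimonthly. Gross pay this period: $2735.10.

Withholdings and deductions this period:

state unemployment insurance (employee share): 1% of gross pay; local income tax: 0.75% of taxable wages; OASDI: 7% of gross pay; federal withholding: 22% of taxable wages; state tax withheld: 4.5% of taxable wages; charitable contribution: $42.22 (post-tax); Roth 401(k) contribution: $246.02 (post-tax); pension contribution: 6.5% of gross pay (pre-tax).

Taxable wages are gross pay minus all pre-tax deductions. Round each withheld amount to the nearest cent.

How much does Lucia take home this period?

Pension contribution: $2735.10 × 0.065 = $177.78
Taxable wages = $2735.10 − $177.78 = $2557.32
Federal withholding: $2557.32 × 0.22 = $562.61
Local income tax: $2557.32 × 0.0075 = $19.18
State tax withheld: $2557.32 × 0.045 = $115.08
OASDI: $2735.10 × 0.07 = $191.46
State unemployment insurance (employee share): $2735.10 × 0.01 = $27.35
Roth 401(k) contribution: $246.02
Charitable contribution: $42.22
Total deductions = $177.78 + $562.61 + $19.18 + $115.08 + $191.46 + $27.35 + $246.02 + $42.22 = $1381.70
Net pay = $2735.10 − $1381.70 = $1353.40

$1353.40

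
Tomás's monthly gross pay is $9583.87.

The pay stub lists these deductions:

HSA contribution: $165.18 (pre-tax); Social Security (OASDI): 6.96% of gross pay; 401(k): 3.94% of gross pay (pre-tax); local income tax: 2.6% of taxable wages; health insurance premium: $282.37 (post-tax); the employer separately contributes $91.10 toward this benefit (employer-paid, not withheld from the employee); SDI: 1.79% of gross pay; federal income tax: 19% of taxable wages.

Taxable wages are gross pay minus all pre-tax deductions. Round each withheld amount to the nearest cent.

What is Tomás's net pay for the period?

401(k): $9583.87 × 0.0394 = $377.60
HSA contribution: $165.18
Pre-tax total = $377.60 + $165.18 = $542.78
Taxable wages = $9583.87 − $542.78 = $9041.09
Federal income tax: $9041.09 × 0.19 = $1717.81
Local income tax: $9041.09 × 0.026 = $235.07
Social Security (OASDI): $9583.87 × 0.0696 = $667.04
SDI: $9583.87 × 0.0179 = $171.55
Health insurance premium: $282.37
(Employer's $91.10 toward health insurance premium is not withheld from the employee.)
Total deductions = $377.60 + $165.18 + $1717.81 + $235.07 + $667.04 + $171.55 + $282.37 = $3616.62
Net pay = $9583.87 − $3616.62 = $5967.25

$5967.25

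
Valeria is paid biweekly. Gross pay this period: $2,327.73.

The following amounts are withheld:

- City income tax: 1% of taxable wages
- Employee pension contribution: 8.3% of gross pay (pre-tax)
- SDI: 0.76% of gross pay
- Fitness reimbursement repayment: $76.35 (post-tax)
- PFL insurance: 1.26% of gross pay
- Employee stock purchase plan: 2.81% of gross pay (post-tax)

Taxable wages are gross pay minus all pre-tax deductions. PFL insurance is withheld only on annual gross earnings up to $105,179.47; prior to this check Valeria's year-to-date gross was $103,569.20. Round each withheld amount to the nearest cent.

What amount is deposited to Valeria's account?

Employee pension contribution: $2,327.73 × 0.083 = $193.20
Taxable wages = $2,327.73 − $193.20 = $2,134.53
City income tax: $2,134.53 × 0.01 = $21.35
PFL insurance: only $105,179.47 − $103,569.20 = $1,610.27 of this check is subject → $1,610.27 × 0.0126 = $20.29
SDI: $2,327.73 × 0.0076 = $17.69
Fitness reimbursement repayment: $76.35
Employee stock purchase plan: $2,327.73 × 0.0281 = $65.41
Total deductions = $193.20 + $21.35 + $20.29 + $17.69 + $76.35 + $65.41 = $394.29
Net pay = $2,327.73 − $394.29 = $1,933.44

$1,933.44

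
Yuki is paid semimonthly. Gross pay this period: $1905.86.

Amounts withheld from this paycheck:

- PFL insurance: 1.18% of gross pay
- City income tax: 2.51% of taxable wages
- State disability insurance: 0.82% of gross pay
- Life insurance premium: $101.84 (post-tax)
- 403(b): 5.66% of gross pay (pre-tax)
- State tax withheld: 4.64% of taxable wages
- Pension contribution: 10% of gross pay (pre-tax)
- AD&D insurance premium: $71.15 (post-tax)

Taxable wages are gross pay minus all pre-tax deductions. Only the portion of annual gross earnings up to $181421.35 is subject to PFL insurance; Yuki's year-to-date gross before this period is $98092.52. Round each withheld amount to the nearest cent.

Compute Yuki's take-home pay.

$1281.36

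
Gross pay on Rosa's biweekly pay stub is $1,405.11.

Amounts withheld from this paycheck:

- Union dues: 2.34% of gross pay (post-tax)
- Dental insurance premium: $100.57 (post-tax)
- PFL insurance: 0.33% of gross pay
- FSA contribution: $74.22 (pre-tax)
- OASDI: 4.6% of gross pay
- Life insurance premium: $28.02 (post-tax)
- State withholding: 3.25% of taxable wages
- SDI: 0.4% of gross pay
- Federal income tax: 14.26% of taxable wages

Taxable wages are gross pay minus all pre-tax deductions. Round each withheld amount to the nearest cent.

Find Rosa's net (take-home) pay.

FSA contribution: $74.22
Taxable wages = $1,405.11 − $74.22 = $1,330.89
State withholding: $1,330.89 × 0.0325 = $43.25
Federal income tax: $1,330.89 × 0.1426 = $189.78
SDI: $1,405.11 × 0.004 = $5.62
PFL insurance: $1,405.11 × 0.0033 = $4.64
OASDI: $1,405.11 × 0.046 = $64.64
Dental insurance premium: $100.57
Life insurance premium: $28.02
Union dues: $1,405.11 × 0.0234 = $32.88
Total deductions = $74.22 + $43.25 + $189.78 + $5.62 + $4.64 + $64.64 + $100.57 + $28.02 + $32.88 = $543.62
Net pay = $1,405.11 − $543.62 = $861.49

$861.49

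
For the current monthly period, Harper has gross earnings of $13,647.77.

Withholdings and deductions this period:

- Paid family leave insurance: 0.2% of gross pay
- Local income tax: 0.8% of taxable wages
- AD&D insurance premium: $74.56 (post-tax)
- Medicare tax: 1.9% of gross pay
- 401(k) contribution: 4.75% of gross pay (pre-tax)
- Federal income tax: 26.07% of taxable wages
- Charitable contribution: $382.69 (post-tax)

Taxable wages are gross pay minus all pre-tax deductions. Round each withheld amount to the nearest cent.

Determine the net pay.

401(k) contribution: $13,647.77 × 0.0475 = $648.27
Taxable wages = $13,647.77 − $648.27 = $12,999.50
Federal income tax: $12,999.50 × 0.2607 = $3,388.97
Local income tax: $12,999.50 × 0.008 = $104.00
Medicare tax: $13,647.77 × 0.019 = $259.31
Paid family leave insurance: $13,647.77 × 0.002 = $27.30
Charitable contribution: $382.69
AD&D insurance premium: $74.56
Total deductions = $648.27 + $3,388.97 + $104.00 + $259.31 + $27.30 + $382.69 + $74.56 = $4,885.10
Net pay = $13,647.77 − $4,885.10 = $8,762.67

$8,762.67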